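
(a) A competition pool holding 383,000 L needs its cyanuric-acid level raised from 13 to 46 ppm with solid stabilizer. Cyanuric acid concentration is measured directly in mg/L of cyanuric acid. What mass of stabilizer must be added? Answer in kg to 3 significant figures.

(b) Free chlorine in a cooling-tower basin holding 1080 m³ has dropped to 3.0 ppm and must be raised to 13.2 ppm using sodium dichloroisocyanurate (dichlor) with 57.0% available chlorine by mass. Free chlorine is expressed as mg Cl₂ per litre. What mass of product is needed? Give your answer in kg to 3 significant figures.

(a) 12.6 kg; (b) 19.3 kg

(a) CYA to add: (46 − 13) = 33 mg/L × 383,000 L = 12,640 g cyanuric acid.

(b) Volume: 1080 m³ = 1,080,000 L.
(b) Chlorine deficit: 13.2 − 3.0 = 10.2 ppm = 10.2 mg/L as Cl₂.
(b) Cl₂ equivalent needed: 10.2 mg/L × 1,080,000 L = 11,020,000 mg = 11,020 g.
(b) Product at 57.0% available chlorine: 11,020 / 0.57 = 19,330 g.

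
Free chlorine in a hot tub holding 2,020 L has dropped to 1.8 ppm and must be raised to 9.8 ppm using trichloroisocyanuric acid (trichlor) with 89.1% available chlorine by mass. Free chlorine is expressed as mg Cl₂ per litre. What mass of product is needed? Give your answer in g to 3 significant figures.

Chlorine deficit: 9.8 − 1.8 = 8 ppm = 8 mg/L as Cl₂.
Cl₂ equivalent needed: 8 mg/L × 2,020 L = 16,160 mg = 16.16 g.
Product at 89.1% available chlorine: 16.16 / 0.891 = 18.14 g.

18.1 g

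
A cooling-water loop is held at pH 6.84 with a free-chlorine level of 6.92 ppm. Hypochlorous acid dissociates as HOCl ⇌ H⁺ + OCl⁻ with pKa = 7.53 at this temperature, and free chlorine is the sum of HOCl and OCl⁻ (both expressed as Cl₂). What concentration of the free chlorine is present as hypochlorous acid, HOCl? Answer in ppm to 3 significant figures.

5.75 ppm

[OCl⁻]/[HOCl] = 10^(pH − pKa) = 10^(6.84 − 7.53) = 10^-0.69 = 0.2042.
Fraction as HOCl = 1 / (1 + 0.2042) = 0.8304.
HOCl = 0.8304 × 6.92 ppm = 5.747 ppm.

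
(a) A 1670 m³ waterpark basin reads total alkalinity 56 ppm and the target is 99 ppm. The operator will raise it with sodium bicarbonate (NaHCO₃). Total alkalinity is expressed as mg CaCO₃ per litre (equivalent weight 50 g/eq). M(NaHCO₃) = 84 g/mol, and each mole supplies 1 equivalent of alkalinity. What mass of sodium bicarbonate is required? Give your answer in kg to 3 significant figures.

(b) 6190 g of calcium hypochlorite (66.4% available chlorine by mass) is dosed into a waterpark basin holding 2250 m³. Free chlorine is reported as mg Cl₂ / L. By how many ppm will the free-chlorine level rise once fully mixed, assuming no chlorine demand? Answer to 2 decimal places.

(a) 121 kg; (b) 1.83 ppm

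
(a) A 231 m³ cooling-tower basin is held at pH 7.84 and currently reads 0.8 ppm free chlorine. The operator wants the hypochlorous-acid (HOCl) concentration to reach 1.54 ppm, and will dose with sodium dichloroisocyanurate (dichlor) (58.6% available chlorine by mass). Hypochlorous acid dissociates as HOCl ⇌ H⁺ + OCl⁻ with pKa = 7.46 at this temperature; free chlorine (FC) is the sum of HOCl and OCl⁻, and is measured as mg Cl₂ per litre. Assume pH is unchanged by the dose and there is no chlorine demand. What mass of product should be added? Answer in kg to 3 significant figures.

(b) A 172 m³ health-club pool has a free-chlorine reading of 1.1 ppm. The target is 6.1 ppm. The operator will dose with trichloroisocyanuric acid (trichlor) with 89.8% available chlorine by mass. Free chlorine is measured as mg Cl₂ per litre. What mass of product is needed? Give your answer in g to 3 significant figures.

(a) 1.75 kg; (b) 958 g

(a) Volume: 231 m³ = 231,000 L.
(a) [OCl⁻]/[HOCl] = 10^(pH − pKa) = 10^(7.84 − 7.46) = 2.399; fraction as HOCl = 1/(1 + 2.399) = 0.2942.
(a) Free chlorine required for 1.54 ppm HOCl: 1.54 / 0.2942 = 5.234 ppm.
(a) FC to add: 5.234 − 0.8 = 4.434 mg/L as Cl₂.
(a) Cl₂ equivalent: 4.434 mg/L × 231,000 L = 1024 g.
(a) Product at 58.6% available Cl: 1024 / 0.586 = 1748 g.

(b) Volume: 172 m³ = 172,000 L.
(b) Chlorine deficit: 6.1 − 1.1 = 5 ppm = 5 mg/L as Cl₂.
(b) Cl₂ equivalent needed: 5 mg/L × 172,000 L = 860,000 mg = 860 g.
(b) Product at 89.8% available chlorine: 860 / 0.898 = 957.7 g.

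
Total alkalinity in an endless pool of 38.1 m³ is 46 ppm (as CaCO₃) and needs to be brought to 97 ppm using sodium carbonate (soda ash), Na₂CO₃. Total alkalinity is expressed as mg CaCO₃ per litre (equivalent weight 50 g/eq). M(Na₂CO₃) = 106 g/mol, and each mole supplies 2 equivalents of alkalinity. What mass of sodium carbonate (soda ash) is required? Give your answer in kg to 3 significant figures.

Volume: 38.1 m³ = 38,100 L.
Alkalinity to add: (97 − 46) = 51 mg/L as CaCO₃ × 38,100 L = 1943 g as CaCO₃.
Equivalents: 1943 g ÷ 50 g/eq = 38.86 eq.
Each mole of Na₂CO₃ supplies 2 eq, so 38.86 / 2 = 19.43 mol.
Mass: 19.43 mol × 106 g/mol = 2060 g.

2.06 kg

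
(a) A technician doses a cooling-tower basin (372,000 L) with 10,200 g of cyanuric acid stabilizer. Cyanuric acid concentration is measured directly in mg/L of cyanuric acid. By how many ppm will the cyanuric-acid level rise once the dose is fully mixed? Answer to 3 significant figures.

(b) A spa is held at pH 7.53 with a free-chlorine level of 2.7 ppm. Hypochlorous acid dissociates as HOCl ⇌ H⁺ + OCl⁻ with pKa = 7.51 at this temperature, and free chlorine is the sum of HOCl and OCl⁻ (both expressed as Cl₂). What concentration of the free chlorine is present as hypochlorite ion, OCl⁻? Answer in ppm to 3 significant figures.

(a) Rise: 10,200 g / 372,000 L × 1000 = 27.42 mg/L.

(b) [OCl⁻]/[HOCl] = 10^(pH − pKa) = 10^(7.53 − 7.51) = 10^0.02 = 1.047.
(b) Fraction as HOCl = 1 / (1 + 1.047) = 0.4885.
(b) OCl⁻ = (1 − 0.4885) × 2.7 ppm = 1.381 ppm.

(a) 27.4 ppm; (b) 1.38 ppm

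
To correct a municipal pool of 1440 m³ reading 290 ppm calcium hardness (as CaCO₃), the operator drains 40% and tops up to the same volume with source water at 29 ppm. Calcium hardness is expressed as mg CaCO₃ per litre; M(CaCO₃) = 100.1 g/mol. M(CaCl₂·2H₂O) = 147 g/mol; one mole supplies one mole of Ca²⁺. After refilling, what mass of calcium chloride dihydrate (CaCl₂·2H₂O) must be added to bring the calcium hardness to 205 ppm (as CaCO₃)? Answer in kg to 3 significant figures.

Volume: 1440 m³ = 1,440,000 L.
After draining 40% and refilling: 290 × 0.60 + 29 × 0.40 = 185.6 ppm.
Deficit to target: 205 − 185.6 = 19.4 mg/L.
As CaCO₃: 19.4 mg/L × 1,440,000 L = 27,940 g; ÷ 100.1 = 279.1 mol Ca²⁺.
Mass: 279.1 × 147 = 41,020 g.

41.0 kg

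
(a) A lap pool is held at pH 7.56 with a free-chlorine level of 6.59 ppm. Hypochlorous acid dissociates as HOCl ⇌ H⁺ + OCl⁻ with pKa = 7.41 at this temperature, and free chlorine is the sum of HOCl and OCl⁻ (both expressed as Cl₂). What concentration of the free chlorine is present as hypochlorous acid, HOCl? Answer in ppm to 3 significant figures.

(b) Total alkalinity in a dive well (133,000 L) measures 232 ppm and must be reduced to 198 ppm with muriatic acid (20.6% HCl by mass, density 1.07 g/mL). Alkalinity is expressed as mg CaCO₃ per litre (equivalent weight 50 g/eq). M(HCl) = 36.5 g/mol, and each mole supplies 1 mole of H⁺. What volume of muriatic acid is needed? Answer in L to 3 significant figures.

(a) 2.73 ppm; (b) 15.0 L

(a) [OCl⁻]/[HOCl] = 10^(pH − pKa) = 10^(7.56 − 7.41) = 10^0.15 = 1.413.
(a) Fraction as HOCl = 1 / (1 + 1.413) = 0.4145.
(a) HOCl = 0.4145 × 6.59 ppm = 2.732 ppm.

(b) Alkalinity to neutralize: (232 − 198) = 34 mg/L as CaCO₃ × 133,000 L = 4522 g as CaCO₃.
(b) Equivalents of H⁺ required: 4522 ÷ 50 g/eq = 90.44 eq = 90.44 mol HCl.
(b) Mass of HCl: 90.44 × 36.5 = 3301 g.
(b) Mass of 20.6% solution: 3301 / 0.206 = 16,020 g.
(b) Volume: 16,020 g ÷ 1.07 g/mL = 14,980 mL.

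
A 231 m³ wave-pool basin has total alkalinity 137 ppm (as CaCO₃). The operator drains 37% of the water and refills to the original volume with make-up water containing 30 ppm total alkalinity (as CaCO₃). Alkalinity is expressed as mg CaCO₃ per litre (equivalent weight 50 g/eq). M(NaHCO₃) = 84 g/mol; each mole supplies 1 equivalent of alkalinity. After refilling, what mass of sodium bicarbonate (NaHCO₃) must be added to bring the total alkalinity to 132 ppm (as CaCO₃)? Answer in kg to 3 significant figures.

Volume: 231 m³ = 231,000 L.
After draining 37% and refilling: 137 × 0.63 + 30 × 0.37 = 97.41 ppm.
Deficit to target: 132 − 97.41 = 34.59 mg/L.
As CaCO₃: 34.59 mg/L × 231,000 L = 7990 g; ÷ 50 g/eq ÷ 1 = 159.8 mol NaHCO₃.
Mass: 159.8 × 84 = 13,420 g.

13.4 kg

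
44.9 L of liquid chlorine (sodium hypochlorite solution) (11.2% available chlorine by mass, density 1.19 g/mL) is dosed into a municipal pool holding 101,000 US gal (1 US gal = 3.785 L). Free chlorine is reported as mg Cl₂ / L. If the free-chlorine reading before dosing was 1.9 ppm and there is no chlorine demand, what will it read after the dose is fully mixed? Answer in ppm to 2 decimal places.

Volume: 101,000 US gal × 3.785 L/gal = 382,285 L.
Mass of solution: 44.9 L × 1000 mL/L × 1.19 g/mL = 53,430 g.
Available chlorine delivered: 53,430 g × 0.112 = 5984 g as Cl₂.
Concentration rise: 5984 g / 382,285 L = 15.65 mg/L = 15.65 ppm.
Final FC: 1.9 + 15.65 = 17.55 ppm.

17.55 ppm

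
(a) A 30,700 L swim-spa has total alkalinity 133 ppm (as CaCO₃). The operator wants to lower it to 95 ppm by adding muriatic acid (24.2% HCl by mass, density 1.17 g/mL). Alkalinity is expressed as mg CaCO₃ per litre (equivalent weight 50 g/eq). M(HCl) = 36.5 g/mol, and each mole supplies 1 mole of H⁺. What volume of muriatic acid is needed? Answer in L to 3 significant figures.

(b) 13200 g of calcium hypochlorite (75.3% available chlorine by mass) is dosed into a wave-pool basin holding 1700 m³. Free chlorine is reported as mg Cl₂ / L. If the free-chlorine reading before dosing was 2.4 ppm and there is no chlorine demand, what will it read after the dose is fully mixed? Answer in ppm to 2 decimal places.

(a) 3.01 L; (b) 8.25 ppm

(a) Alkalinity to neutralize: (133 − 95) = 38 mg/L as CaCO₃ × 30,700 L = 1167 g as CaCO₃.
(a) Equivalents of H⁺ required: 1167 ÷ 50 g/eq = 23.33 eq = 23.33 mol HCl.
(a) Mass of HCl: 23.33 × 36.5 = 851.6 g.
(a) Mass of 24.2% solution: 851.6 / 0.242 = 3519 g.
(a) Volume: 3519 g ÷ 1.17 g/mL = 3008 mL.

(b) Volume: 1700 m³ = 1,700,000 L.
(b) Available chlorine delivered: 13,200 g × 0.753 = 9940 g as Cl₂.
(b) Concentration rise: 9940 g / 1,700,000 L = 5.847 mg/L = 5.85 ppm.
(b) Final FC: 2.4 + 5.85 = 8.25 ppm.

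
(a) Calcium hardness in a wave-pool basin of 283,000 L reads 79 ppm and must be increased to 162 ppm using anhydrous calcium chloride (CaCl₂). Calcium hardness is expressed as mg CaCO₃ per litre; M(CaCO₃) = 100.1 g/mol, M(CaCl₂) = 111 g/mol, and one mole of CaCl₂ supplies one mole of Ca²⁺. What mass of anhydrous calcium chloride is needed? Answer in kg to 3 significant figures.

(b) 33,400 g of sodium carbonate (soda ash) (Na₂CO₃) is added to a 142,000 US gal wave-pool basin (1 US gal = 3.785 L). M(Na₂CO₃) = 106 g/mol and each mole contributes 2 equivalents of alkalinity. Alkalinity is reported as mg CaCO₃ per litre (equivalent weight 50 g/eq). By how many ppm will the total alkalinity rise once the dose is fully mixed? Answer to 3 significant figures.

(a) Hardness to add: (162 − 79) = 83 mg/L as CaCO₃ × 283,000 L = 23,490 g as CaCO₃.
(a) Moles of Ca²⁺ (1 mol Ca²⁺ ≡ 1 mol CaCO₃): 23,490 / 100.1 g/mol = 234.7 mol.
(a) Mass of CaCl₂: 234.7 × 111 = 26,050 g.

(b) Volume: 142,000 US gal × 3.785 L/gal = 537,470 L.
(b) Moles of Na₂CO₃: 33,400 g ÷ 106 g/mol = 315.1 mol → 630.2 eq of alkalinity.
(b) As CaCO₃: 630.2 eq × 50 g/eq = 31,510 g.
(b) Rise: 31,510 g / 537,470 L × 1000 = 58.63 mg/L.

(a) 26.0 kg; (b) 58.6 ppm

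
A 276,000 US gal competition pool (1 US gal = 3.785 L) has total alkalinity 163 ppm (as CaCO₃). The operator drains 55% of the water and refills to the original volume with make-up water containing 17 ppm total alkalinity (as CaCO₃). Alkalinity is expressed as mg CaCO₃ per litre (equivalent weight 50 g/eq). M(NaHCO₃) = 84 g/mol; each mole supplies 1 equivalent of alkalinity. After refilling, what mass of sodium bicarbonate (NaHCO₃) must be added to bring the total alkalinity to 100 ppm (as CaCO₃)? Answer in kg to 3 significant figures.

Volume: 276,000 US gal × 3.785 L/gal = 1,044,660 L.
After draining 55% and refilling: 163 × 0.45 + 17 × 0.55 = 82.7 ppm.
Deficit to target: 100 − 82.7 = 17.3 mg/L.
As CaCO₃: 17.3 mg/L × 1,044,660 L = 18,070 g; ÷ 50 g/eq ÷ 1 = 361.5 mol NaHCO₃.
Mass: 361.5 × 84 = 30,360 g.

30.4 kg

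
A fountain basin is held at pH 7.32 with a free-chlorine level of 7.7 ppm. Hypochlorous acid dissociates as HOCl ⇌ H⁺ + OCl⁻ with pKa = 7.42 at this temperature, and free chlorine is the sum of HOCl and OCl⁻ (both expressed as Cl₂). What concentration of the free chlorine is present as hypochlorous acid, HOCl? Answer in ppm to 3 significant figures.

[OCl⁻]/[HOCl] = 10^(pH − pKa) = 10^(7.32 − 7.42) = 10^-0.10 = 0.7943.
Fraction as HOCl = 1 / (1 + 0.7943) = 0.5573.
HOCl = 0.5573 × 7.7 ppm = 4.291 ppm.

4.29 ppm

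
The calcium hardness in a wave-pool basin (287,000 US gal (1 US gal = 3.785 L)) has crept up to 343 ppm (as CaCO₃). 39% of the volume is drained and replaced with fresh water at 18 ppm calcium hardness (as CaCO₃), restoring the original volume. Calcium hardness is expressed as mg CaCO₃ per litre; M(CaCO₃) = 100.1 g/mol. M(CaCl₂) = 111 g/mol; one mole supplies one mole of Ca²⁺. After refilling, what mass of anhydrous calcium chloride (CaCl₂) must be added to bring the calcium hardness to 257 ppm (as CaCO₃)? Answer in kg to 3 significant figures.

Volume: 287,000 US gal × 3.785 L/gal = 1,086,295 L.
After draining 39% and refilling: 343 × 0.61 + 18 × 0.39 = 216.25 ppm.
Deficit to target: 257 − 216.25 = 40.75 mg/L.
As CaCO₃: 40.75 mg/L × 1,086,295 L = 44,270 g; ÷ 100.1 = 442.2 mol Ca²⁺.
Mass: 442.2 × 111 = 49,090 g.

49.1 kg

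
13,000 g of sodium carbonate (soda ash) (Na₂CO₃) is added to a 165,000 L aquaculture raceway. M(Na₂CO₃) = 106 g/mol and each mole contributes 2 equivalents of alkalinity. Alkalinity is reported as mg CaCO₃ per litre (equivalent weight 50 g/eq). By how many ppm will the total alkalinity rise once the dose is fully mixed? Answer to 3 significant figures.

74.3 ppm

Moles of Na₂CO₃: 13,000 g ÷ 106 g/mol = 122.6 mol → 245.3 eq of alkalinity.
As CaCO₃: 245.3 eq × 50 g/eq = 12,260 g.
Rise: 12,260 g / 165,000 L × 1000 = 74.33 mg/L.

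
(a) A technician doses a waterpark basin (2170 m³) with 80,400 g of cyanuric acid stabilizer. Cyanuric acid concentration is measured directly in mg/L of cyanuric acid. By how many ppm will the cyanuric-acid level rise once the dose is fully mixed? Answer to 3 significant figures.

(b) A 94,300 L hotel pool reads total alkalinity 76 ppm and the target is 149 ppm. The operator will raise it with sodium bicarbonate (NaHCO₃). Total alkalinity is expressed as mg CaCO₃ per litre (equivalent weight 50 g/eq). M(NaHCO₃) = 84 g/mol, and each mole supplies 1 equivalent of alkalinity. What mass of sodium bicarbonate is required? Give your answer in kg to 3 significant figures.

(a) 37.1 ppm; (b) 11.6 kg

(a) Volume: 2170 m³ = 2,170,000 L.
(a) Rise: 80,400 g / 2,170,000 L × 1000 = 37.05 mg/L.

(b) Alkalinity to add: (149 − 76) = 73 mg/L as CaCO₃ × 94,300 L = 6884 g as CaCO₃.
(b) Equivalents: 6884 g ÷ 50 g/eq = 137.7 eq.
(b) NaHCO₃ supplies 1 eq per mole → 137.7 mol.
(b) Mass: 137.7 mol × 84 g/mol = 11,560 g.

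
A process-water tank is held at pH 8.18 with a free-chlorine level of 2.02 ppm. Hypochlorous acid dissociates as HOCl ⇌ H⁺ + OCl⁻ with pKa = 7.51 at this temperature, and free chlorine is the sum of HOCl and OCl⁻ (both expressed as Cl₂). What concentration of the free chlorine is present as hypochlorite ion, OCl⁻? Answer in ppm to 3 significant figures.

1.66 ppm

[OCl⁻]/[HOCl] = 10^(pH − pKa) = 10^(8.18 − 7.51) = 10^0.67 = 4.677.
Fraction as HOCl = 1 / (1 + 4.677) = 0.1761.
OCl⁻ = (1 − 0.1761) × 2.02 ppm = 1.664 ppm.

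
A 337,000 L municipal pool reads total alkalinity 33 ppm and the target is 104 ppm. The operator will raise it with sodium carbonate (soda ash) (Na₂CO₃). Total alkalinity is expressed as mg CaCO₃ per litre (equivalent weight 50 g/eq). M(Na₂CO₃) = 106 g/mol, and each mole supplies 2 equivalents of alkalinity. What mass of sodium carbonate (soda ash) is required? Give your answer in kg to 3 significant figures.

Alkalinity to add: (104 − 33) = 71 mg/L as CaCO₃ × 337,000 L = 23,930 g as CaCO₃.
Equivalents: 23,930 g ÷ 50 g/eq = 478.5 eq.
Each mole of Na₂CO₃ supplies 2 eq, so 478.5 / 2 = 239.3 mol.
Mass: 239.3 mol × 106 g/mol = 25,360 g.

25.4 kg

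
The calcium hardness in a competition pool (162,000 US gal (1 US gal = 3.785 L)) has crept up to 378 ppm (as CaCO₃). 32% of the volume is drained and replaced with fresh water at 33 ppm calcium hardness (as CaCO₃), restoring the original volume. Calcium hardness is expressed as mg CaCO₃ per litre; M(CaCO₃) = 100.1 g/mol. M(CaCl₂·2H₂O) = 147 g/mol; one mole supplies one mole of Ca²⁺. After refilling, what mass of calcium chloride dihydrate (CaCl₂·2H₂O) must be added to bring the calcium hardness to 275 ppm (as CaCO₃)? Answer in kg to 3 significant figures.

6.66 kg

Volume: 162,000 US gal × 3.785 L/gal = 613,170 L.
After draining 32% and refilling: 378 × 0.68 + 33 × 0.32 = 267.6 ppm.
Deficit to target: 275 − 267.6 = 7.4 mg/L.
As CaCO₃: 7.4 mg/L × 613,170 L = 4537 g; ÷ 100.1 = 45.33 mol Ca²⁺.
Mass: 45.33 × 147 = 6663 g.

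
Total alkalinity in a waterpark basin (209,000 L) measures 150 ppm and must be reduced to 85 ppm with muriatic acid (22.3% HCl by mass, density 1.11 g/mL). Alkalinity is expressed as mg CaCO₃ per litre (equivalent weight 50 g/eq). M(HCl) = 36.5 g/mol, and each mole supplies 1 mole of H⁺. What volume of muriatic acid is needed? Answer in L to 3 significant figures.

Alkalinity to neutralize: (150 − 85) = 65 mg/L as CaCO₃ × 209,000 L = 13,580 g as CaCO₃.
Equivalents of H⁺ required: 13,580 ÷ 50 g/eq = 271.7 eq = 271.7 mol HCl.
Mass of HCl: 271.7 × 36.5 = 9917 g.
Mass of 22.3% solution: 9917 / 0.223 = 44,470 g.
Volume: 44,470 g ÷ 1.11 g/mL = 40,060 mL.

40.1 L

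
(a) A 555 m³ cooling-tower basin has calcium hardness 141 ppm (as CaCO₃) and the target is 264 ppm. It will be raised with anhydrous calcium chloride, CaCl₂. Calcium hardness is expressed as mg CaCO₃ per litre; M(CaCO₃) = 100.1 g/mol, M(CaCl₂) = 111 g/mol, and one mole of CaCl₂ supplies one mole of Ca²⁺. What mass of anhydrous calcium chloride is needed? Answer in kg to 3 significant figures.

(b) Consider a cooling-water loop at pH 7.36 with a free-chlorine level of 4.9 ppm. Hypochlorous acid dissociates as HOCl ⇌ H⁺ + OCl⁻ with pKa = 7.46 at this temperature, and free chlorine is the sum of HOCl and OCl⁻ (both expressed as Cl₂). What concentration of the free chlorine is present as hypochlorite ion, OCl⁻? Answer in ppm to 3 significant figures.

(a) Volume: 555 m³ = 555,000 L.
(a) Hardness to add: (264 − 141) = 123 mg/L as CaCO₃ × 555,000 L = 68,260 g as CaCO₃.
(a) Moles of Ca²⁺ (1 mol Ca²⁺ ≡ 1 mol CaCO₃): 68,260 / 100.1 g/mol = 682 mol.
(a) Mass of CaCl₂: 682 × 111 = 75,700 g.

(b) [OCl⁻]/[HOCl] = 10^(pH − pKa) = 10^(7.36 − 7.46) = 10^-0.10 = 0.7943.
(b) Fraction as HOCl = 1 / (1 + 0.7943) = 0.5573.
(b) OCl⁻ = (1 − 0.5573) × 4.9 ppm = 2.169 ppm.

(a) 75.7 kg; (b) 2.17 ppm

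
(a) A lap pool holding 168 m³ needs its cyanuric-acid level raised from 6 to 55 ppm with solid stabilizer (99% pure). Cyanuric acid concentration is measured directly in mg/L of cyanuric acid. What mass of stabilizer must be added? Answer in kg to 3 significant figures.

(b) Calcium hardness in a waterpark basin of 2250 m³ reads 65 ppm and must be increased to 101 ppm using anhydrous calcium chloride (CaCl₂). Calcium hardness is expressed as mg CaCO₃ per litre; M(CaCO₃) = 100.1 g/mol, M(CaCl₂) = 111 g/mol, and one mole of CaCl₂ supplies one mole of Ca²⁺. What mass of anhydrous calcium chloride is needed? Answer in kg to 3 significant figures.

(a) Volume: 168 m³ = 168,000 L.
(a) CYA to add: (55 − 6) = 49 mg/L × 168,000 L = 8232 g cyanuric acid.
(a) At 99% purity: 8232 / 0.99 = 8315 g product.

(b) Volume: 2250 m³ = 2,250,000 L.
(b) Hardness to add: (101 − 65) = 36 mg/L as CaCO₃ × 2,250,000 L = 81,000 g as CaCO₃.
(b) Moles of Ca²⁺ (1 mol Ca²⁺ ≡ 1 mol CaCO₃): 81,000 / 100.1 g/mol = 809.2 mol.
(b) Mass of CaCl₂: 809.2 × 111 = 89,820 g.

(a) 8.32 kg; (b) 89.8 kg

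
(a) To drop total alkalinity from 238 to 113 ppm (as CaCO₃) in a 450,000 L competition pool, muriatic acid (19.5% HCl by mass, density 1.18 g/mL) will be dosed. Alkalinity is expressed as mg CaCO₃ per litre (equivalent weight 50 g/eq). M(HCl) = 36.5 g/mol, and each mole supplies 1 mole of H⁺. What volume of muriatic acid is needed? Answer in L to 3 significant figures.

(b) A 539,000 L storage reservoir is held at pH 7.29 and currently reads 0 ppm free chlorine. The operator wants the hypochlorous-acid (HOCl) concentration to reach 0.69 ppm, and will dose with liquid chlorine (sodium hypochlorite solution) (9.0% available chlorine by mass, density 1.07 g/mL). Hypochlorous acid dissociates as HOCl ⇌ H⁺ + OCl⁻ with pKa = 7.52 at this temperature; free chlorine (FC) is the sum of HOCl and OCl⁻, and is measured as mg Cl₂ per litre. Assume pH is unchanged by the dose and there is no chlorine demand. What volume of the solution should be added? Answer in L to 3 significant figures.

(a) 178 L; (b) 6.14 L

(a) Alkalinity to neutralize: (238 − 113) = 125 mg/L as CaCO₃ × 450,000 L = 56,250 g as CaCO₃.
(a) Equivalents of H⁺ required: 56,250 ÷ 50 g/eq = 1125 eq = 1125 mol HCl.
(a) Mass of HCl: 1125 × 36.5 = 41,060 g.
(a) Mass of 19.5% solution: 41,060 / 0.195 = 210,600 g.
(a) Volume: 210,600 g ÷ 1.18 g/mL = 178,500 mL.

(b) [OCl⁻]/[HOCl] = 10^(pH − pKa) = 10^(7.29 − 7.52) = 0.5888; fraction as HOCl = 1/(1 + 0.5888) = 0.6294.
(b) Free chlorine required for 0.69 ppm HOCl: 0.69 / 0.6294 = 1.096 ppm.
(b) FC to add: 1.096 − 0 = 1.096 mg/L as Cl₂.
(b) Cl₂ equivalent: 1.096 mg/L × 539,000 L = 590.9 g.
(b) Product at 9.0% available Cl: 590.9 / 0.09 = 6566 g.
(b) Volume: 6566 g ÷ 1.07 g/mL = 6136 mL.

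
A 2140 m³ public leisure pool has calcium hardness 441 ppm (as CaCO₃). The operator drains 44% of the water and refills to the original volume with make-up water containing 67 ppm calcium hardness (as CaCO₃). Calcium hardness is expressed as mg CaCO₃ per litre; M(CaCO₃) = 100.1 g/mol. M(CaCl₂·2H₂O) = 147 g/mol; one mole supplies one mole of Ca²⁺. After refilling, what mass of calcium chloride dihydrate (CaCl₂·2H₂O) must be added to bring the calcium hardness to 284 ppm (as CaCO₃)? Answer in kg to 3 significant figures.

Volume: 2140 m³ = 2,140,000 L.
After draining 44% and refilling: 441 × 0.56 + 67 × 0.44 = 276.44 ppm.
Deficit to target: 284 − 276.44 = 7.56 mg/L.
As CaCO₃: 7.56 mg/L × 2,140,000 L = 16,180 g; ÷ 100.1 = 161.6 mol Ca²⁺.
Mass: 161.6 × 147 = 23,760 g.

23.8 kg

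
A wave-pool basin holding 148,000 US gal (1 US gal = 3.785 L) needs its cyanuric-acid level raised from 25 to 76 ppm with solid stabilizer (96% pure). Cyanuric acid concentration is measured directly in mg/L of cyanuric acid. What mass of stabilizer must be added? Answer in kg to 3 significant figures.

Volume: 148,000 US gal × 3.785 L/gal = 560,180 L.
CYA to add: (76 − 25) = 51 mg/L × 560,180 L = 28,570 g cyanuric acid.
At 96% purity: 28,570 / 0.96 = 29,760 g product.

29.8 kg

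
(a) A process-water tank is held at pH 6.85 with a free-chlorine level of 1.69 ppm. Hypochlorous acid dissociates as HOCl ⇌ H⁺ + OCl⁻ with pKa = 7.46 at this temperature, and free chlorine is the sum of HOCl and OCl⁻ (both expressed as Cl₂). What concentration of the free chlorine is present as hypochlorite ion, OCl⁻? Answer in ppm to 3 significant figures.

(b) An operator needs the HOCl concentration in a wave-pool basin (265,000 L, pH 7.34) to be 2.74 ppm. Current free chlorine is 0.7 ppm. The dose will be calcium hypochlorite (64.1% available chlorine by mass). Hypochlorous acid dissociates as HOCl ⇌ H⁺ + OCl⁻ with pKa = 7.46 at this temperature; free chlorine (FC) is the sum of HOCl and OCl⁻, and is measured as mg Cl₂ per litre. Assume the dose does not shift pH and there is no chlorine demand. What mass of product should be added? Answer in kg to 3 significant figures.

(a) [OCl⁻]/[HOCl] = 10^(pH − pKa) = 10^(6.85 − 7.46) = 10^-0.61 = 0.2455.
(a) Fraction as HOCl = 1 / (1 + 0.2455) = 0.8029.
(a) OCl⁻ = (1 − 0.8029) × 1.69 ppm = 0.3331 ppm.

(b) [OCl⁻]/[HOCl] = 10^(pH − pKa) = 10^(7.34 − 7.46) = 0.7586; fraction as HOCl = 1/(1 + 0.7586) = 0.5686.
(b) Free chlorine required for 2.74 ppm HOCl: 2.74 / 0.5686 = 4.819 ppm.
(b) FC to add: 4.819 − 0.7 = 4.119 mg/L as Cl₂.
(b) Cl₂ equivalent: 4.119 mg/L × 265,000 L = 1091 g.
(b) Product at 64.1% available Cl: 1091 / 0.641 = 1703 g.

(a) 0.333 ppm; (b) 1.70 kg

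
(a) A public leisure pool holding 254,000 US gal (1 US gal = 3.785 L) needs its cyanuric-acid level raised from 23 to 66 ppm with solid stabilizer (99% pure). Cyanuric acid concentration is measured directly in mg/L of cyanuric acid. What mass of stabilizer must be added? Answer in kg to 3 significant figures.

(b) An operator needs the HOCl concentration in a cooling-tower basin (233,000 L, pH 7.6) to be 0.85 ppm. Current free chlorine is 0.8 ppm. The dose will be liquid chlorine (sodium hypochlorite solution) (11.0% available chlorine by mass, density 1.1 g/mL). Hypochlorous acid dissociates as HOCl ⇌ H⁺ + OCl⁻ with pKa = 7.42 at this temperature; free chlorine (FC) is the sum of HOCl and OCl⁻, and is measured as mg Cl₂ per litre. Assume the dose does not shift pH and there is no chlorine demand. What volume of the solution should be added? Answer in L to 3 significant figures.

(a) 41.8 kg; (b) 2.57 L

(a) Volume: 254,000 US gal × 3.785 L/gal = 961,390 L.
(a) CYA to add: (66 − 23) = 43 mg/L × 961,390 L = 41,340 g cyanuric acid.
(a) At 99% purity: 41,340 / 0.99 = 41,760 g product.

(b) [OCl⁻]/[HOCl] = 10^(pH − pKa) = 10^(7.6 − 7.42) = 1.514; fraction as HOCl = 1/(1 + 1.514) = 0.3978.
(b) Free chlorine required for 0.85 ppm HOCl: 0.85 / 0.3978 = 2.137 ppm.
(b) FC to add: 2.137 − 0.8 = 1.337 mg/L as Cl₂.
(b) Cl₂ equivalent: 1.337 mg/L × 233,000 L = 311.4 g.
(b) Product at 11.0% available Cl: 311.4 / 0.11 = 2831 g.
(b) Volume: 2831 g ÷ 1.1 g/mL = 2574 mL.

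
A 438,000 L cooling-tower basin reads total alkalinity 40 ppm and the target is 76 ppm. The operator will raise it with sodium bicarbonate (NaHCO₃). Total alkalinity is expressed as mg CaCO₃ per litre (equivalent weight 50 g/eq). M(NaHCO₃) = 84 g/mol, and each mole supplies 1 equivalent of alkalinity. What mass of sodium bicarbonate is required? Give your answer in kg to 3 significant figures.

26.5 kg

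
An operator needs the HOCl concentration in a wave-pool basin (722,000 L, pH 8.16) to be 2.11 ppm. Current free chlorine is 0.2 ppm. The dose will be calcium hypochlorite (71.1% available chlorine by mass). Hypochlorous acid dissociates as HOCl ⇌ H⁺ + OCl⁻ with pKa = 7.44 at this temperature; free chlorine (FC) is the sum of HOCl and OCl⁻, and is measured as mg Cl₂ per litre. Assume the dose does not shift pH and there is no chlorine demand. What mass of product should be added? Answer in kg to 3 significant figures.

[OCl⁻]/[HOCl] = 10^(pH − pKa) = 10^(8.16 − 7.44) = 5.248; fraction as HOCl = 1/(1 + 5.248) = 0.16.
Free chlorine required for 2.11 ppm HOCl: 2.11 / 0.16 = 13.18 ppm.
FC to add: 13.18 − 0.2 = 12.98 mg/L as Cl₂.
Cl₂ equivalent: 12.98 mg/L × 722,000 L = 9374 g.
Product at 71.1% available Cl: 9374 / 0.711 = 13,180 g.

13.2 kg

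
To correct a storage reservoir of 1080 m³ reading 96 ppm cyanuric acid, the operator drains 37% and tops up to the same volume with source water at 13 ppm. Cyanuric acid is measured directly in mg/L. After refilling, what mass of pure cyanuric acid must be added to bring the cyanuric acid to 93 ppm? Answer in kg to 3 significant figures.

29.9 kg

Volume: 1080 m³ = 1,080,000 L.
After draining 37% and refilling: 96 × 0.63 + 13 × 0.37 = 65.29 ppm.
Deficit to target: 93 − 65.29 = 27.71 mg/L.
Mass: 27.71 mg/L × 1,080,000 L = 29,930 g cyanuric acid.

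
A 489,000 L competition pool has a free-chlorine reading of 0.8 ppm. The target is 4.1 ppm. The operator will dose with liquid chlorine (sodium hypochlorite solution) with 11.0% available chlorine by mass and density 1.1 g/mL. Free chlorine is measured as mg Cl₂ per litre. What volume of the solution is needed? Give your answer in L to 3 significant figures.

Chlorine deficit: 4.1 − 0.8 = 3.3 ppm = 3.3 mg/L as Cl₂.
Cl₂ equivalent needed: 3.3 mg/L × 489,000 L = 1,614,000 mg = 1614 g.
Product at 11.0% available chlorine: 1614 / 0.11 = 14,670 g.
Volume at density 1.1 g/mL: 14,670 g ÷ 1.1 g/mL = 13,340 mL.

13.3 L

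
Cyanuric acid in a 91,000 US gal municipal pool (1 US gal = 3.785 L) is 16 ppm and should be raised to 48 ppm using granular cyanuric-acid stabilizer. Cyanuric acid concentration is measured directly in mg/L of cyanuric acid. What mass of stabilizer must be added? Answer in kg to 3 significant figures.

Volume: 91,000 US gal × 3.785 L/gal = 344,435 L.
CYA to add: (48 − 16) = 32 mg/L × 344,435 L = 11,020 g cyanuric acid.

11.0 kg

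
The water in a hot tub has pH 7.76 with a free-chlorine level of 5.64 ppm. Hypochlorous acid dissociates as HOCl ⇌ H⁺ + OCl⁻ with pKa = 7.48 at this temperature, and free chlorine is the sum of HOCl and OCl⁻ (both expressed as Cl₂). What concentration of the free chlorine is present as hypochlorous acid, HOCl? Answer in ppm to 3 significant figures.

1.94 ppm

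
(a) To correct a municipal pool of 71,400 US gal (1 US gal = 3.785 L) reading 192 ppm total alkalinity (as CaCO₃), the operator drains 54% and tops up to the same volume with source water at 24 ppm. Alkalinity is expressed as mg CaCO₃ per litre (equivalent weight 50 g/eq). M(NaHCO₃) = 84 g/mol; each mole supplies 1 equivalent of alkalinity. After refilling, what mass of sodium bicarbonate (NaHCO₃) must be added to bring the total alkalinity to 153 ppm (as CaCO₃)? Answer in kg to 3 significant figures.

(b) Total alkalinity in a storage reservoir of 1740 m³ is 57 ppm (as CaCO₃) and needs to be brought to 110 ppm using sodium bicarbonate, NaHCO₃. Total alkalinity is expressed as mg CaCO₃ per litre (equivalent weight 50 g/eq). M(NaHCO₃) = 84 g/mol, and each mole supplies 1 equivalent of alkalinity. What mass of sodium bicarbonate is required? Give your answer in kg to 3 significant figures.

(a) 23.5 kg; (b) 155 kg

(a) Volume: 71,400 US gal × 3.785 L/gal = 270,249 L.
(a) After draining 54% and refilling: 192 × 0.46 + 24 × 0.54 = 101.28 ppm.
(a) Deficit to target: 153 − 101.28 = 51.72 mg/L.
(a) As CaCO₃: 51.72 mg/L × 270,249 L = 13,980 g; ÷ 50 g/eq ÷ 1 = 279.5 mol NaHCO₃.
(a) Mass: 279.5 × 84 = 23,480 g.

(b) Volume: 1740 m³ = 1,740,000 L.
(b) Alkalinity to add: (110 − 57) = 53 mg/L as CaCO₃ × 1,740,000 L = 92,220 g as CaCO₃.
(b) Equivalents: 92,220 g ÷ 50 g/eq = 1844 eq.
(b) NaHCO₃ supplies 1 eq per mole → 1844 mol.
(b) Mass: 1844 mol × 84 g/mol = 154,900 g.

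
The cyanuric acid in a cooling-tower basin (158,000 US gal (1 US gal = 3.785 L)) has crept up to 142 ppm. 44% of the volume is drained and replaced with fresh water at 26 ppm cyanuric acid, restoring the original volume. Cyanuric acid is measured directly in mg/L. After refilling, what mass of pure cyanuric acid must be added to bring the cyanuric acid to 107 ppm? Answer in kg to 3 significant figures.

Volume: 158,000 US gal × 3.785 L/gal = 598,030 L.
After draining 44% and refilling: 142 × 0.56 + 26 × 0.44 = 90.96 ppm.
Deficit to target: 107 − 90.96 = 16.04 mg/L.
Mass: 16.04 mg/L × 598,030 L = 9592 g cyanuric acid.

9.59 kg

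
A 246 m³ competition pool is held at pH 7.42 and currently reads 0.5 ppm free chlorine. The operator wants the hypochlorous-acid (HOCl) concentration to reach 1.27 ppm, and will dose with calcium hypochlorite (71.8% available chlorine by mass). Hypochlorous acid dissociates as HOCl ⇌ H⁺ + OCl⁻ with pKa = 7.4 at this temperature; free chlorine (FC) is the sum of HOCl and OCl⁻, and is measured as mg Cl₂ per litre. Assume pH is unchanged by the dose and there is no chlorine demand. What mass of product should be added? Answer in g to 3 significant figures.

Volume: 246 m³ = 246,000 L.
[OCl⁻]/[HOCl] = 10^(pH − pKa) = 10^(7.42 − 7.4) = 1.047; fraction as HOCl = 1/(1 + 1.047) = 0.4885.
Free chlorine required for 1.27 ppm HOCl: 1.27 / 0.4885 = 2.6 ppm.
FC to add: 2.6 − 0.5 = 2.1 mg/L as Cl₂.
Cl₂ equivalent: 2.1 mg/L × 246,000 L = 516.6 g.
Product at 71.8% available Cl: 516.6 / 0.718 = 719.4 g.

719 g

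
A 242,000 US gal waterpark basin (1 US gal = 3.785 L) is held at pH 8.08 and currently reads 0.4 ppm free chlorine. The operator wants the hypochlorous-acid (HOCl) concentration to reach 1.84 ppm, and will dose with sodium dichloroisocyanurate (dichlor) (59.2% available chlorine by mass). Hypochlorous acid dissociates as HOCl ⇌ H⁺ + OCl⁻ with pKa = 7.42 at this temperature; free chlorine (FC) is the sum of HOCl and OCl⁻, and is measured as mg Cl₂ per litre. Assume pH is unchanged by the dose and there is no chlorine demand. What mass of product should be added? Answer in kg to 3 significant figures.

15.2 kg

Volume: 242,000 US gal × 3.785 L/gal = 915,970 L.
[OCl⁻]/[HOCl] = 10^(pH − pKa) = 10^(8.08 − 7.42) = 4.571; fraction as HOCl = 1/(1 + 4.571) = 0.1795.
Free chlorine required for 1.84 ppm HOCl: 1.84 / 0.1795 = 10.25 ppm.
FC to add: 10.25 − 0.4 = 9.85 mg/L as Cl₂.
Cl₂ equivalent: 9.85 mg/L × 915,970 L = 9023 g.
Product at 59.2% available Cl: 9023 / 0.592 = 15,240 g.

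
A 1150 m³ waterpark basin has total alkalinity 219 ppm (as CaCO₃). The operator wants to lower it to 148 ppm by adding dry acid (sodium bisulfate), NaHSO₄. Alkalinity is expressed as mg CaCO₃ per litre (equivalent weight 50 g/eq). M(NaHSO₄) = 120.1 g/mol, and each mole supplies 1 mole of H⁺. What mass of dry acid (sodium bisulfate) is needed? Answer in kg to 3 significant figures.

Volume: 1150 m³ = 1,150,000 L.
Alkalinity to neutralize: (219 − 148) = 71 mg/L as CaCO₃ × 1,150,000 L = 81,650 g as CaCO₃.
Equivalents of H⁺ required: 81,650 ÷ 50 g/eq = 1633 eq = 1633 mol NaHSO₄.
Mass of NaHSO₄: 1633 × 120.1 = 196,100 g.

196 kg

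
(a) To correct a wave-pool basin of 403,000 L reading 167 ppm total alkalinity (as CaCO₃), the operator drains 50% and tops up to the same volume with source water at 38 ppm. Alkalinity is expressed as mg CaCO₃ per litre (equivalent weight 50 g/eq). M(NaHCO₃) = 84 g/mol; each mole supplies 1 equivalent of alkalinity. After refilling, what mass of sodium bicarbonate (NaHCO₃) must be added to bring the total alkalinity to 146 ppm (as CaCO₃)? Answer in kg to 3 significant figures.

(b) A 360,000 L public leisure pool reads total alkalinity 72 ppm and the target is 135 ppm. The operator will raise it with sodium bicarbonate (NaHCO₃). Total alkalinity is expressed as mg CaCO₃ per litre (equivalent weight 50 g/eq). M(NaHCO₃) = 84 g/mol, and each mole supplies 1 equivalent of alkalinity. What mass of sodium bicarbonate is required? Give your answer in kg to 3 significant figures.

(a) 29.5 kg; (b) 38.1 kg

(a) After draining 50% and refilling: 167 × 0.50 + 38 × 0.50 = 102.5 ppm.
(a) Deficit to target: 146 − 102.5 = 43.5 mg/L.
(a) As CaCO₃: 43.5 mg/L × 403,000 L = 17,530 g; ÷ 50 g/eq ÷ 1 = 350.6 mol NaHCO₃.
(a) Mass: 350.6 × 84 = 29,450 g.

(b) Alkalinity to add: (135 − 72) = 63 mg/L as CaCO₃ × 360,000 L = 22,680 g as CaCO₃.
(b) Equivalents: 22,680 g ÷ 50 g/eq = 453.6 eq.
(b) NaHCO₃ supplies 1 eq per mole → 453.6 mol.
(b) Mass: 453.6 mol × 84 g/mol = 38,100 g.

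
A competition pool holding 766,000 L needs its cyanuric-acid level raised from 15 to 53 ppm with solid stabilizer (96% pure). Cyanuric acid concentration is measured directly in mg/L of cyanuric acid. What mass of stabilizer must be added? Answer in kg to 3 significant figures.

CYA to add: (53 − 15) = 38 mg/L × 766,000 L = 29,110 g cyanuric acid.
At 96% purity: 29,110 / 0.96 = 30,320 g product.

30.3 kg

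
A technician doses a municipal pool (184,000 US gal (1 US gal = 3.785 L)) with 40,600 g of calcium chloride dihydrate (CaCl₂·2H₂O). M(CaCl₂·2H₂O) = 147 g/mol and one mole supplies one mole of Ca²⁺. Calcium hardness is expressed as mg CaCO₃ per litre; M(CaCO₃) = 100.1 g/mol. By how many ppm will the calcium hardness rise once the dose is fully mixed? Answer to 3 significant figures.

39.7 ppm

Volume: 184,000 US gal × 3.785 L/gal = 696,440 L.
Moles of Ca²⁺: 40,600 g ÷ 147 g/mol = 276.2 mol.
As CaCO₃: 276.2 mol × 100.1 g/mol = 27,650 g.
Rise: 27,650 g / 696,440 L × 1000 = 39.7 mg/L.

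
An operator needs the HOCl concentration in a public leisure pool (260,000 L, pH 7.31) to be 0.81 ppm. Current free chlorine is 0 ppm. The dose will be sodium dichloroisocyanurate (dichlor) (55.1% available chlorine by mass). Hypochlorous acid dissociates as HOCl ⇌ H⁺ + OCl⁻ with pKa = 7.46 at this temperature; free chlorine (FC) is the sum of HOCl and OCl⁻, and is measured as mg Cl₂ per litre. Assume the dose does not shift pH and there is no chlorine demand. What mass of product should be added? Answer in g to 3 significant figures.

653 g

[OCl⁻]/[HOCl] = 10^(pH − pKa) = 10^(7.31 − 7.46) = 0.7079; fraction as HOCl = 1/(1 + 0.7079) = 0.5855.
Free chlorine required for 0.81 ppm HOCl: 0.81 / 0.5855 = 1.383 ppm.
FC to add: 1.383 − 0 = 1.383 mg/L as Cl₂.
Cl₂ equivalent: 1.383 mg/L × 260,000 L = 359.7 g.
Product at 55.1% available Cl: 359.7 / 0.551 = 652.8 g.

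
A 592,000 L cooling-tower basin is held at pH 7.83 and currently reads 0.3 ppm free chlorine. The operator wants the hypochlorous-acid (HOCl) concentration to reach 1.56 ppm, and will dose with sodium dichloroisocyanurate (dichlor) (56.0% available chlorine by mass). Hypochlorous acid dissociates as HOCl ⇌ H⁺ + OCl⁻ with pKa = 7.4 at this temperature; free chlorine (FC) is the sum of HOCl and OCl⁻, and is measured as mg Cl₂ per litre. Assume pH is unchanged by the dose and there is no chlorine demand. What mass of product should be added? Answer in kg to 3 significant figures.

5.77 kg

[OCl⁻]/[HOCl] = 10^(pH − pKa) = 10^(7.83 − 7.4) = 2.692; fraction as HOCl = 1/(1 + 2.692) = 0.2709.
Free chlorine required for 1.56 ppm HOCl: 1.56 / 0.2709 = 5.759 ppm.
FC to add: 5.759 − 0.3 = 5.459 mg/L as Cl₂.
Cl₂ equivalent: 5.459 mg/L × 592,000 L = 3232 g.
Product at 56.0% available Cl: 3232 / 0.56 = 5771 g.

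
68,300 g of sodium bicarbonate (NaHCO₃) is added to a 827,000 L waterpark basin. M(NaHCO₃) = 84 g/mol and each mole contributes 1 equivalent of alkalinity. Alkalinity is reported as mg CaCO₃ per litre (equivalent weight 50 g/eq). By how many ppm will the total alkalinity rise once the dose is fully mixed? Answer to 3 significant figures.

49.2 ppm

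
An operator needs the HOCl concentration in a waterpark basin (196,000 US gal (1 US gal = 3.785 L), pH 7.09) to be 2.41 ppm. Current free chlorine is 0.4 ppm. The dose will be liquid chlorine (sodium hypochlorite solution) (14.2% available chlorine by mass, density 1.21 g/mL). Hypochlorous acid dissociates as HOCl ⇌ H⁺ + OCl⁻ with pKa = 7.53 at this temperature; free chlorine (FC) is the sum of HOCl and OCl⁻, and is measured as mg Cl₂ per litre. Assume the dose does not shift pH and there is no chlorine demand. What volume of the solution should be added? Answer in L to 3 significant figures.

Volume: 196,000 US gal × 3.785 L/gal = 741,860 L.
[OCl⁻]/[HOCl] = 10^(pH − pKa) = 10^(7.09 − 7.53) = 0.3631; fraction as HOCl = 1/(1 + 0.3631) = 0.7336.
Free chlorine required for 2.41 ppm HOCl: 2.41 / 0.7336 = 3.285 ppm.
FC to add: 3.285 − 0.4 = 2.885 mg/L as Cl₂.
Cl₂ equivalent: 2.885 mg/L × 741,860 L = 2140 g.
Product at 14.2% available Cl: 2140 / 0.142 = 15,070 g.
Volume: 15,070 g ÷ 1.21 g/mL = 12,460 mL.

12.5 L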